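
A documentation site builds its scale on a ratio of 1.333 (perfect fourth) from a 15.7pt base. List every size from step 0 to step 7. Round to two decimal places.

Step 0: 15.7pt
Step 1: 15.7 × 1.333 = 20.93
Step 2: 15.7 × 1.333² = 27.90
Step 3: 15.7 × 1.333³ = 37.19
Step 4: 15.7 × 1.333⁴ = 49.57
Step 5: 15.7 × 1.333⁵ = 66.08
Step 6: 15.7 × 1.333⁶ = 88.08
Step 7: 15.7 × 1.333⁷ = 117.41

15.70pt, 20.93pt, 27.90pt, 37.19pt, 49.57pt, 66.08pt, 88.08pt, 117.41pt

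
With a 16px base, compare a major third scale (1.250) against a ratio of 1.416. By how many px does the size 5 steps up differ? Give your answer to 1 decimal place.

Major third: 16.0 × 1.250⁵ = 48.828px
At 1.416: 16.0 × 1.416⁵ = 91.083px
Difference: 91.083 − 48.828 = 42.255px

42.3px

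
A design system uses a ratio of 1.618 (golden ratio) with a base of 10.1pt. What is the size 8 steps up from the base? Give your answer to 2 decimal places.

10.1 × 1.618⁸ = 10.1 × 46.97082 ≈ 474.41

474.41pt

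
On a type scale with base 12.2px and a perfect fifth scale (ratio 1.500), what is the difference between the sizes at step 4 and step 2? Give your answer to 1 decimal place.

Step 2: 12.2 × 1.500² = 27.450px
Step 4: 12.2 × 1.500⁴ = 61.762px
Difference: 61.762 − 27.450 = 34.312px

34.3px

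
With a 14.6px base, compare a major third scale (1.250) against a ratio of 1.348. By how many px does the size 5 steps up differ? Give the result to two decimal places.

Major third: 14.6 × 1.250⁵ = 44.5557px
At 1.348: 14.6 × 1.348⁵ = 64.9834px
Difference: 64.9834 − 44.5557 = 20.4277px

20.43px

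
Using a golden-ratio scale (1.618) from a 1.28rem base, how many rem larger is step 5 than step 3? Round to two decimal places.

8.77rem

Step 3: 1.28 × 1.618³ = 5.4218rem
Step 5: 1.28 × 1.618⁵ = 14.1939rem
Difference: 14.1939 − 5.4218 = 8.7721rem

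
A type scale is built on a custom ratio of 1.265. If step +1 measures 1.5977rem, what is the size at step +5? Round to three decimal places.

4.091rem

1.5977 × 1.265⁴ = 1.5977 × 2.56072 ≈ 4.091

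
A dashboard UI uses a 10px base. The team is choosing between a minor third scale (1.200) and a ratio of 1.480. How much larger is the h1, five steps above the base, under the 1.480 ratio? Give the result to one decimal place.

Minor third: 10.0 × 1.200⁵ = 24.883px
At 1.480: 10.0 × 1.480⁵ = 71.008px
Difference: 71.008 − 24.883 = 46.125px

46.1px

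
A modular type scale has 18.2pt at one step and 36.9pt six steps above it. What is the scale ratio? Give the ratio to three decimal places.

The ratio satisfies 18.2 × r⁶ = 36.9, so r = (36.9 / 18.2)^(1/6).
r = 2.0275^(1/6) ≈ 1.1250

1.125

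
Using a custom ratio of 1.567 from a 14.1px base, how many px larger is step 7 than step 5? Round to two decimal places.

193.90px

Step 5: 14.1 × 1.567⁵ = 133.2184px
Step 7: 14.1 × 1.567⁷ = 327.1162px
Difference: 327.1162 − 133.2184 = 193.8978px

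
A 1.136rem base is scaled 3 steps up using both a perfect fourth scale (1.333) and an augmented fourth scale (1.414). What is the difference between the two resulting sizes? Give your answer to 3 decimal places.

Perfect fourth: 1.136 × 1.333³ = 2.69072rem
Augmented fourth: 1.136 × 1.414³ = 3.21164rem
Difference: 3.21164 − 2.69072 = 0.52092rem

0.521rem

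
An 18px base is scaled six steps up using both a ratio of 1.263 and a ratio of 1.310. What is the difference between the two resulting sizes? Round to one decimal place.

At 1.263: 18.0 × 1.263⁶ = 73.062px
At 1.310: 18.0 × 1.310⁶ = 90.970px
Difference: 90.970 − 73.062 = 17.908px

17.9px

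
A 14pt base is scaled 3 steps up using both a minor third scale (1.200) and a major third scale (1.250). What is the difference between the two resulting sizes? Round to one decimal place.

3.2pt

Minor third: 14.0 × 1.200³ = 24.192pt
Major third: 14.0 × 1.250³ = 27.344pt
Difference: 27.344 − 24.192 = 3.152pt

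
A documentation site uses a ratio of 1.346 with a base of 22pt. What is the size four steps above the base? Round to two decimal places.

22.0 × 1.346⁴ = 22.0 × 3.28231 ≈ 72.21

72.21pt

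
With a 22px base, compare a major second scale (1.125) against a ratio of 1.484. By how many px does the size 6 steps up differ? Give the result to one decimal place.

Major second: 22.0 × 1.125⁶ = 44.600px
At 1.484: 22.0 × 1.484⁶ = 234.977px
Difference: 234.977 − 44.600 = 190.377px

190.4px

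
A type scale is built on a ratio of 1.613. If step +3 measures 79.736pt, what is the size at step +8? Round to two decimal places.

The gap is 8 − (3) = 5 steps, so the factor is 1.613^5.
79.736 × 1.613⁵ = 79.736 × 10.91872 ≈ 870.615

870.62pt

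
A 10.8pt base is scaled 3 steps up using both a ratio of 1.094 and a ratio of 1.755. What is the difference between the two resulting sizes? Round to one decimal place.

At 1.094: 10.8 × 1.094³ = 14.141pt
At 1.755: 10.8 × 1.755³ = 58.379pt
Difference: 58.379 − 14.141 = 44.238pt

44.2pt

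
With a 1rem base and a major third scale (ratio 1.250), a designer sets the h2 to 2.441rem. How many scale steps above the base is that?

4

1.250ⁿ = 2.441 / 1 = 2.4410
n = ln(2.4410) / ln(1.250) = 0.8924 / 0.2231 ≈ 4.00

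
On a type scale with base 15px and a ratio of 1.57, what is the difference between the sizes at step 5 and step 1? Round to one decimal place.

119.5px

Step 1: 15.0 × 1.57 = 23.550px
Step 5: 15.0 × 1.57⁵ = 143.083px
Difference: 143.083 − 23.550 = 119.533px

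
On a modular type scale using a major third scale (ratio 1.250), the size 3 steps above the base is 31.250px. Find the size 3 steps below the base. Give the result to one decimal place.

Moving from step +3 to step -3 is 6 steps down, so divide by r⁶.
31.250 ÷ 1.250⁶ = 31.250 ÷ 3.81470 ≈ 8.192

8.2px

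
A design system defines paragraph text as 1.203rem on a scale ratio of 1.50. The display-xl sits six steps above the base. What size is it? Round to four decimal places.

13.7029rem

A modular type scale is a geometric sequence: sizeₙ = base × rⁿ.
1.203 × 1.50⁶ = 1.203 × 11.39062 ≈ 13.7029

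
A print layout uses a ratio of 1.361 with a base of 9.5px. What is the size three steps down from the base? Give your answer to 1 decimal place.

9.5 ÷ 1.361³ = 9.5 ÷ 2.52101 ≈ 3.77

3.8px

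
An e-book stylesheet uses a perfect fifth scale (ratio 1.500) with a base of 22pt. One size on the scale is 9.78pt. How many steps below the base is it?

1.500ⁿ = 22 / 9.78 = 2.2495
n = ln(2.2495) / ln(1.500) = 0.8107 / 0.4055 ≈ 2.00

2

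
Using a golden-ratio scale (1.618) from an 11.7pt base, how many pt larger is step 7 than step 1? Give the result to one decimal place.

Step 1: 11.7 × 1.618 = 18.931pt
Step 7: 11.7 × 1.618⁷ = 339.653pt
Difference: 339.653 − 18.931 = 320.722pt

320.7pt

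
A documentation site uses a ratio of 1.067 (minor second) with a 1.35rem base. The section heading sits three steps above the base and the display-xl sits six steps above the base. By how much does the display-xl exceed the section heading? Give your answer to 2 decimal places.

Step 3: 1.35 × 1.067³ = 1.6399rem
Step 6: 1.35 × 1.067⁶ = 1.9921rem
Difference: 1.9921 − 1.6399 = 0.3522rem

0.35rem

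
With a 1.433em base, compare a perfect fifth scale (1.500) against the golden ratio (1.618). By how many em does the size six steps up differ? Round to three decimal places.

9.388em

Perfect fifth: 1.433 × 1.500⁶ = 16.32277em
Golden ratio: 1.433 × 1.618⁶ = 25.71090em
Difference: 25.71090 − 16.32277 = 9.38813em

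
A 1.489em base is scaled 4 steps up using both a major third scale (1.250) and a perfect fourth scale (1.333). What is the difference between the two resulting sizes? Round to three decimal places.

1.066em

Major third: 1.489 × 1.250⁴ = 3.63525em
Perfect fourth: 1.489 × 1.333⁴ = 4.70127em
Difference: 4.70127 − 3.63525 = 1.06602em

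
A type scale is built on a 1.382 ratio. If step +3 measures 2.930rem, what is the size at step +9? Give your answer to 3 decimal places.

20.413rem

2.930 × 1.382⁶ = 2.930 × 6.96704 ≈ 20.413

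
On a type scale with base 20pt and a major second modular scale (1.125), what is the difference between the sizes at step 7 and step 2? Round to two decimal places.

20.30pt

Step 2: 20.0 × 1.125² = 25.3125pt
Step 7: 20.0 × 1.125⁷ = 45.6139pt
Difference: 45.6139 − 25.3125 = 20.3014pt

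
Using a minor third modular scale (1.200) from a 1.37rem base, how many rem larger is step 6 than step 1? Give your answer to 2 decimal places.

2.45rem

Step 1: 1.37 × 1.200 = 1.6440rem
Step 6: 1.37 × 1.200⁶ = 4.0908rem
Difference: 4.0908 − 1.6440 = 2.4468rem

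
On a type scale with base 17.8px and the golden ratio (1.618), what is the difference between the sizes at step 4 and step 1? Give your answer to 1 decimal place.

Step 1: 17.8 × 1.618 = 28.800px
Step 4: 17.8 × 1.618⁴ = 121.993px
Difference: 121.993 − 28.800 = 93.193px

93.2px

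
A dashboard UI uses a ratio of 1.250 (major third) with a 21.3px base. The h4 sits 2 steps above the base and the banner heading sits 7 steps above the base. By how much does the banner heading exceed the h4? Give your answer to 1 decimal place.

Step 2: 21.3 × 1.250² = 33.281px
Step 7: 21.3 × 1.250⁷ = 101.566px
Difference: 101.566 − 33.281 = 68.285px

68.3px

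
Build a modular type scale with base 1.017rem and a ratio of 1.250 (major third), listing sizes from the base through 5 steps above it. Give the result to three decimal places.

Step 0: 1.017rem
Step 1: 1.017 × 1.250 = 1.271
Step 2: 1.017 × 1.250² = 1.589
Step 3: 1.017 × 1.250³ = 1.986
Step 4: 1.017 × 1.250⁴ = 2.483
Step 5: 1.017 × 1.250⁵ = 3.104

1.017rem, 1.271rem, 1.589rem, 1.986rem, 2.483rem, 3.104rem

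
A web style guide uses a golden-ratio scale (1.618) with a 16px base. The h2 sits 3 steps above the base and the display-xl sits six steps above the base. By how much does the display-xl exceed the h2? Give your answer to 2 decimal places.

Step 3: 16.0 × 1.618³ = 67.7728px
Step 6: 16.0 × 1.618⁶ = 287.0722px
Difference: 287.0722 − 67.7728 = 219.2994px

219.30px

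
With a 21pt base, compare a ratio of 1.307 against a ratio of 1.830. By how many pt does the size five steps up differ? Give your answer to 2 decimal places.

350.90pt

At 1.307: 21.0 × 1.307⁵ = 80.0935pt
At 1.830: 21.0 × 1.830⁵ = 430.9975pt
Difference: 430.9975 − 80.0935 = 350.9040pt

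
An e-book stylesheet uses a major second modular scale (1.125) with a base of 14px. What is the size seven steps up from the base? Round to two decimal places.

31.93px

14.0 × 1.125⁷ = 14.0 × 2.28070 ≈ 31.93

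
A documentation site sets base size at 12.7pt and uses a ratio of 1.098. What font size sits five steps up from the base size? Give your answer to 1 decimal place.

20.3pt

12.7 × 1.098⁵ = 12.7 × 1.59592 ≈ 20.27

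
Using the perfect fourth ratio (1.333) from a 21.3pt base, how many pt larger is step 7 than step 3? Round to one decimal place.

Step 3: 21.3 × 1.333³ = 50.451pt
Step 7: 21.3 × 1.333⁷ = 159.291pt
Difference: 159.291 − 50.451 = 108.840pt

108.8pt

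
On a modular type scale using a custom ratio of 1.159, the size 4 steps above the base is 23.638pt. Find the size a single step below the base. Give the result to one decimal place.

11.3pt

The gap is -1 − (4) = -5 steps, so the factor is 1.159^-5.
23.638 ÷ 1.159⁵ = 23.638 ÷ 2.09130 ≈ 11.303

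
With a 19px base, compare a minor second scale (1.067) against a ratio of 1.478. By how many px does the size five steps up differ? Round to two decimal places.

Minor second: 19.0 × 1.067⁵ = 26.2770px
At 1.478: 19.0 × 1.478⁵ = 134.0065px
Difference: 134.0065 − 26.2770 = 107.7295px

107.73px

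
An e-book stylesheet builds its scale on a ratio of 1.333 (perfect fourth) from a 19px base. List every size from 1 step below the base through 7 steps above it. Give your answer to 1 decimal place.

14.3px, 19.0px, 25.3px, 33.8px, 45.0px, 60.0px, 80.0px, 106.6px, 142.1px

Step -1: 19.0 ÷ 1.333 = 14.3
Step 0: 19px
Step 1: 19.0 × 1.333 = 25.3
Step 2: 19.0 × 1.333² = 33.8
Step 3: 19.0 × 1.333³ = 45.0
Step 4: 19.0 × 1.333⁴ = 60.0
Step 5: 19.0 × 1.333⁵ = 80.0
Step 6: 19.0 × 1.333⁶ = 106.6
Step 7: 19.0 × 1.333⁷ = 142.1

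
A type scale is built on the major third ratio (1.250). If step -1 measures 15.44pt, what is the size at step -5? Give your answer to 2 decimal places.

Moving from step -1 to step -5 is 4 steps down, so divide by r⁴.
15.44 ÷ 1.250⁴ = 15.44 ÷ 2.44141 ≈ 6.324

6.32pt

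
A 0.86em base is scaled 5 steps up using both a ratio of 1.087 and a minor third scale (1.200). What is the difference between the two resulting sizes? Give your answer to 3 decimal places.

At 1.087: 0.86 × 1.087⁵ = 1.30511em
Minor third: 0.86 × 1.200⁵ = 2.13996em
Difference: 2.13996 − 1.30511 = 0.83485em

0.835em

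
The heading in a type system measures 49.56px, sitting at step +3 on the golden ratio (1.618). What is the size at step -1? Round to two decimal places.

49.56 ÷ 1.618⁴ = 49.56 ÷ 6.85353 ≈ 7.231

7.23px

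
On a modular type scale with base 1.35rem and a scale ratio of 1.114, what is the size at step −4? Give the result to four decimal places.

A modular type scale is a geometric sequence: sizeₙ = base × rⁿ.
1.35 ÷ 1.114⁴ = 1.35 ÷ 1.54007 ≈ 0.8766

0.8766rem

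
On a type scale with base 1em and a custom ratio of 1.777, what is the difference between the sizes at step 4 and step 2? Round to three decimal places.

Step 2: 1.0 × 1.777² = 3.15773em
Step 4: 1.0 × 1.777⁴ = 9.97125em
Difference: 9.97125 − 3.15773 = 6.81352em

6.814em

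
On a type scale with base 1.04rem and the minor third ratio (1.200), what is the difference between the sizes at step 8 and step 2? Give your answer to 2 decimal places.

2.97rem

Step 2: 1.04 × 1.200² = 1.4976rem
Step 8: 1.04 × 1.200⁸ = 4.4718rem
Difference: 4.4718 − 1.4976 = 2.9742rem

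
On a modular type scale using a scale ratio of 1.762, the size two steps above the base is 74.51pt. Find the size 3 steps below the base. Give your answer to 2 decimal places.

The gap is -3 − (2) = -5 steps, so the factor is 1.762^-5.
74.51 ÷ 1.762⁵ = 74.51 ÷ 16.98359 ≈ 4.387

4.39pt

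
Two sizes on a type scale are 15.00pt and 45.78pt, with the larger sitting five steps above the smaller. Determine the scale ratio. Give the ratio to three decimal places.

The ratio satisfies 15.00 × r⁵ = 45.78, so r = (45.78 / 15.00)^(1/5).
r = 3.0520^(1/5) ≈ 1.2500

1.250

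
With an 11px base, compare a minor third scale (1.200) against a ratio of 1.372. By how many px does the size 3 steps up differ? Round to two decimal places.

9.40px

Minor third: 11.0 × 1.200³ = 19.0080px
At 1.372: 11.0 × 1.372³ = 28.4089px
Difference: 28.4089 − 19.0080 = 9.4009px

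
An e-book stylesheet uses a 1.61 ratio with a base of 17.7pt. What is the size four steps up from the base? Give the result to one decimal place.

A modular type scale is a geometric sequence: sizeₙ = base × rⁿ.
17.7 × 1.61⁴ = 17.7 × 6.71898 ≈ 118.93

118.9pt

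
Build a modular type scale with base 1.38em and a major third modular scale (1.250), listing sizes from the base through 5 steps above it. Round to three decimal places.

1.380em, 1.725em, 2.156em, 2.695em, 3.369em, 4.211em

Step 0: 1.38em
Step 1: 1.38 × 1.250 = 1.725
Step 2: 1.38 × 1.250² = 2.156
Step 3: 1.38 × 1.250³ = 2.695
Step 4: 1.38 × 1.250⁴ = 3.369
Step 5: 1.38 × 1.250⁵ = 4.211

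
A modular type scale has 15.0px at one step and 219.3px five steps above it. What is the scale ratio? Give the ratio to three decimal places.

r⁵ = 219.3 / 15.0, so r = (219.3/15.0)^(1/5).
r = 14.6200^(1/5) ≈ 1.7100

1.710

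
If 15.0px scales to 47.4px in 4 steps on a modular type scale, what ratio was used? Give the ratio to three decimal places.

r⁴ = 47.4 / 15.0, so r = (47.4/15.0)^(1/4).
r = 3.1600^(1/4) ≈ 1.3333

1.333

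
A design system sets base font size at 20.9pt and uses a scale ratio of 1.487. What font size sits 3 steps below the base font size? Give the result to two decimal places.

6.36pt

20.9 ÷ 1.487³ = 20.9 ÷ 3.28801 ≈ 6.36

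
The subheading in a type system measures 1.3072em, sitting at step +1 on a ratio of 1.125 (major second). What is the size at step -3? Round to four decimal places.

0.8161em

The gap is -3 − (1) = -4 steps, so the factor is 1.125^-4.
1.3072 ÷ 1.125⁴ = 1.3072 ÷ 1.60181 ≈ 0.8161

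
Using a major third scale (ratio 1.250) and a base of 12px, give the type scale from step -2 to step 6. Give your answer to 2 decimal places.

7.68px, 9.60px, 12.00px, 15.00px, 18.75px, 23.44px, 29.30px, 36.62px, 45.78px

Step -2: 12.0 ÷ 1.250² = 7.68
Step -1: 12.0 ÷ 1.250 = 9.60
Step 0: 12px
Step 1: 12.0 × 1.250 = 15.00
Step 2: 12.0 × 1.250² = 18.75
Step 3: 12.0 × 1.250³ = 23.44
Step 4: 12.0 × 1.250⁴ = 29.30
Step 5: 12.0 × 1.250⁵ = 36.62
Step 6: 12.0 × 1.250⁶ = 45.78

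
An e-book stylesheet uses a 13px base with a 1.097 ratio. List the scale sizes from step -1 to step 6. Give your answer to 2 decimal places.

11.85px, 13.00px, 14.26px, 15.64px, 17.16px, 18.83px, 20.65px, 22.66px

Step -1: 13.0 ÷ 1.097 = 11.85
Step 0: 13px
Step 1: 13.0 × 1.097 = 14.26
Step 2: 13.0 × 1.097² = 15.64
Step 3: 13.0 × 1.097³ = 17.16
Step 4: 13.0 × 1.097⁴ = 18.83
Step 5: 13.0 × 1.097⁵ = 20.65
Step 6: 13.0 × 1.097⁶ = 22.66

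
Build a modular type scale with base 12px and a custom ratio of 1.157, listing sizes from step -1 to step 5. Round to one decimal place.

10.4px, 12.0px, 13.9px, 16.1px, 18.6px, 21.5px, 24.9px

Step -1: 12.0 ÷ 1.157 = 10.4
Step 0: 12px
Step 1: 12.0 × 1.157 = 13.9
Step 2: 12.0 × 1.157² = 16.1
Step 3: 12.0 × 1.157³ = 18.6
Step 4: 12.0 × 1.157⁴ = 21.5
Step 5: 12.0 × 1.157⁵ = 24.9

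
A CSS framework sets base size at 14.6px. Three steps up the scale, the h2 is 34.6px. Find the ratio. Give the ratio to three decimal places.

The ratio satisfies 14.6 × r³ = 34.6, so r = (34.6 / 14.6)^(1/3).
r = 2.3699^(1/3) ≈ 1.3332

1.333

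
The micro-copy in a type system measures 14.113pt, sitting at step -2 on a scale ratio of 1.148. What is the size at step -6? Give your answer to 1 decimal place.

8.1pt

14.113 ÷ 1.148⁴ = 14.113 ÷ 1.73687 ≈ 8.126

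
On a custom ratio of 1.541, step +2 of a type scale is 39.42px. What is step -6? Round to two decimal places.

The gap is -6 − (2) = -8 steps, so the factor is 1.541^-8.
39.42 ÷ 1.541⁸ = 39.42 ÷ 31.79956 ≈ 1.240

1.24px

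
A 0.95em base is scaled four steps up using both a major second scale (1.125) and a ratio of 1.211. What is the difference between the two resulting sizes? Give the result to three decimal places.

Major second: 0.95 × 1.125⁴ = 1.52172em
At 1.211: 0.95 × 1.211⁴ = 2.04315em
Difference: 2.04315 − 1.52172 = 0.52143em

0.521em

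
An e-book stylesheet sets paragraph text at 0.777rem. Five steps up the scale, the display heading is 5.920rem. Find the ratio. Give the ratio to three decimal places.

1.501

r⁵ = 5.920 / 0.777, so r = (5.920/0.777)^(1/5).
r = 7.6190^(1/5) ≈ 1.5010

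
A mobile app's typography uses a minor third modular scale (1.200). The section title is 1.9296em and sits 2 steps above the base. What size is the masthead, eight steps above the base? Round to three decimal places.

The gap is 8 − (2) = 6 steps, so the factor is 1.200^6.
1.9296 × 1.200⁶ = 1.9296 × 2.98598 ≈ 5.762

5.762em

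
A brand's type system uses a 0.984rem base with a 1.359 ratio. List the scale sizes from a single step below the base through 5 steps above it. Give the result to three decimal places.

Step -1: 0.984 ÷ 1.359 = 0.724
Step 0: 0.984rem
Step 1: 0.984 × 1.359 = 1.337
Step 2: 0.984 × 1.359² = 1.817
Step 3: 0.984 × 1.359³ = 2.470
Step 4: 0.984 × 1.359⁴ = 3.356
Step 5: 0.984 × 1.359⁵ = 4.561

0.724rem, 0.984rem, 1.337rem, 1.817rem, 2.470rem, 3.356rem, 4.561rem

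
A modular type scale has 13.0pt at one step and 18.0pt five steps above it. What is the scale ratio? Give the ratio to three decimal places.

1.067

r⁵ = 18.0 / 13.0, so r = (18.0/13.0)^(1/5).
r = 1.3846^(1/5) ≈ 1.0672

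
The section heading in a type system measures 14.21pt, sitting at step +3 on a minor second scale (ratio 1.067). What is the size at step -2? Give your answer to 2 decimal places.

Moving from step +3 to step -2 is 5 steps down, so divide by r⁵.
14.21 ÷ 1.067⁵ = 14.21 ÷ 1.38300 ≈ 10.275

10.27pt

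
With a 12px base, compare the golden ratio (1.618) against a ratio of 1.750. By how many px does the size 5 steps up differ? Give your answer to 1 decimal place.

Golden ratio: 12.0 × 1.618⁵ = 133.068px
At 1.750: 12.0 × 1.750⁵ = 196.957px
Difference: 196.957 − 133.068 = 63.889px

63.9px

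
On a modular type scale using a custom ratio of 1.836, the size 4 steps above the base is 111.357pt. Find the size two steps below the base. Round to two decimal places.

2.91pt

111.357 ÷ 1.836⁶ = 111.357 ÷ 38.30329 ≈ 2.907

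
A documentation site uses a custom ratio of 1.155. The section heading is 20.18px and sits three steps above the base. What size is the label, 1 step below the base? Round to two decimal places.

11.34px

20.18 ÷ 1.155⁴ = 20.18 ÷ 1.77962 ≈ 11.339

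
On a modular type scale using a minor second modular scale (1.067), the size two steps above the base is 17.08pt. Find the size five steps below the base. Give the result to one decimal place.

The gap is -5 − (2) = -7 steps, so the factor is 1.067^-7.
17.08 ÷ 1.067⁷ = 17.08 ÷ 1.57453 ≈ 10.848

10.8pt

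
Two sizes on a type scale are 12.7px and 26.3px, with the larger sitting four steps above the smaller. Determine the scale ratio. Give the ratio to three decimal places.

1.200

The ratio satisfies 12.7 × r⁴ = 26.3, so r = (26.3 / 12.7)^(1/4).
r = 2.0709^(1/4) ≈ 1.1996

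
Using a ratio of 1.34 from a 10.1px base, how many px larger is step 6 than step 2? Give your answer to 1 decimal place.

40.3px

Step 2: 10.1 × 1.34² = 18.136px
Step 6: 10.1 × 1.34⁶ = 58.472px
Difference: 58.472 − 18.136 = 40.336px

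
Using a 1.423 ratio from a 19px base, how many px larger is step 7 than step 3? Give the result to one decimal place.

Step 3: 19.0 × 1.423³ = 54.748px
Step 7: 19.0 × 1.423⁷ = 224.485px
Difference: 224.485 − 54.748 = 169.737px

169.7px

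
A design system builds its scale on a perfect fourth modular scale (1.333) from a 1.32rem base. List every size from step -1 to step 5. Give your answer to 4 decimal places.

0.9902rem, 1.3200rem, 1.7596rem, 2.3455rem, 3.1265rem, 4.1677rem, 5.5555rem

Step -1: 1.32 ÷ 1.333 = 0.9902
Step 0: 1.32rem
Step 1: 1.32 × 1.333 = 1.7596
Step 2: 1.32 × 1.333² = 2.3455
Step 3: 1.32 × 1.333³ = 3.1265
Step 4: 1.32 × 1.333⁴ = 4.1677
Step 5: 1.32 × 1.333⁵ = 5.5555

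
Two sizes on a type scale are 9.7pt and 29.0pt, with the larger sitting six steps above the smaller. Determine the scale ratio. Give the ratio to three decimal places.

The ratio satisfies 9.7 × r⁶ = 29.0, so r = (29.0 / 9.7)^(1/6).
r = 2.9897^(1/6) ≈ 1.2002

1.200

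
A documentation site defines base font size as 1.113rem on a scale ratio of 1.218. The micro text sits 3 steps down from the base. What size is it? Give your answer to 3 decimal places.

0.616rem

Every step multiplies by the scale ratio.
1.113 ÷ 1.218³ = 1.113 ÷ 1.80693 ≈ 0.616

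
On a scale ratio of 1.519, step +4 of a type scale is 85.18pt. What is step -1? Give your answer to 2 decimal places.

Moving from step +4 to step -1 is 5 steps down, so divide by r⁵.
85.18 ÷ 1.519⁵ = 85.18 ÷ 8.08703 ≈ 10.533

10.53pt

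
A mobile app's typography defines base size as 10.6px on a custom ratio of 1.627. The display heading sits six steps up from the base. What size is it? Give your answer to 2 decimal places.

196.62px

10.6 × 1.627⁶ = 10.6 × 18.54921 ≈ 196.62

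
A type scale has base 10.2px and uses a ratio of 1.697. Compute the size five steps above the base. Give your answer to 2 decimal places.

10.2 × 1.697⁵ = 10.2 × 14.07373 ≈ 143.55

143.55px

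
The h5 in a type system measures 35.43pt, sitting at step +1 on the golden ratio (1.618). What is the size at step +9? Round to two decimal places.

35.43 × 1.618⁸ = 35.43 × 46.97082 ≈ 1664.176

1664.18pt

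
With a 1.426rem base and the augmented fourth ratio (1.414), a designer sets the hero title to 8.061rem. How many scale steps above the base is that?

1.414ⁿ = 8.061 / 1.426 = 5.6529
n = ln(5.6529) / ln(1.414) = 1.7322 / 0.3464 ≈ 5.00

5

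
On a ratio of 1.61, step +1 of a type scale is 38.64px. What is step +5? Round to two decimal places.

259.62px

38.64 × 1.61⁴ = 38.64 × 6.71898 ≈ 259.621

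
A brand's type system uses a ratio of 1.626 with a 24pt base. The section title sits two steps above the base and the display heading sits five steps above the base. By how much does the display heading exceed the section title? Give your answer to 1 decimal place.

Step 2: 24.0 × 1.626² = 63.453pt
Step 5: 24.0 × 1.626⁵ = 272.781pt
Difference: 272.781 − 63.453 = 209.328pt

209.3pt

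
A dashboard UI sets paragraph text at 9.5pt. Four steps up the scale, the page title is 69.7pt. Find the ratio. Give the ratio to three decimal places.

The ratio satisfies 9.5 × r⁴ = 69.7, so r = (69.7 / 9.5)^(1/4).
r = 7.3368^(1/4) ≈ 1.6458

1.646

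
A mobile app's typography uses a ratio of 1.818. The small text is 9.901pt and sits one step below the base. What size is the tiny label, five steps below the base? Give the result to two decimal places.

9.901 ÷ 1.818⁴ = 9.901 ÷ 10.92384 ≈ 0.906

0.91pt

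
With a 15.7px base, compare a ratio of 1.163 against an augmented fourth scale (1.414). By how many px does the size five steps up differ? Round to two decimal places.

At 1.163: 15.7 × 1.163⁵ = 33.4040px
Augmented fourth: 15.7 × 1.414⁵ = 88.7456px
Difference: 88.7456 − 33.4040 = 55.3416px

55.34px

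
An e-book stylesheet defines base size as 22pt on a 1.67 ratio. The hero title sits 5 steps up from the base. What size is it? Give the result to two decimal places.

285.76pt

22.0 × 1.67⁵ = 22.0 × 12.98920 ≈ 285.76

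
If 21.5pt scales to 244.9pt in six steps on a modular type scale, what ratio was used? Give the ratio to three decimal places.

r⁶ = 244.9 / 21.5, so r = (244.9/21.5)^(1/6).
r = 11.3907^(1/6) ≈ 1.5000

1.500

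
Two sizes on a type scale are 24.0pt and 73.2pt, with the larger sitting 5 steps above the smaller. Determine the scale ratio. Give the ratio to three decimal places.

1.250

The ratio satisfies 24.0 × r⁵ = 73.2, so r = (73.2 / 24.0)^(1/5).
r = 3.0500^(1/5) ≈ 1.2499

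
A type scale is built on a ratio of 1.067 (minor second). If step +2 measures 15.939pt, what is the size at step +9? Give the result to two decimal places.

The gap is 9 − (2) = 7 steps, so the factor is 1.067^7.
15.939 × 1.067⁷ = 15.939 × 1.57453 ≈ 25.096

25.10pt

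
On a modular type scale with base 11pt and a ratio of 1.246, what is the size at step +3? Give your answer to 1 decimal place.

A modular type scale is a geometric sequence: sizeₙ = base × rⁿ.
11.0 × 1.246³ = 11.0 × 1.93443 ≈ 21.28

21.3pt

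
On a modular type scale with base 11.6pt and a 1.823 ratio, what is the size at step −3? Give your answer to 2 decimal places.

Every step multiplies by the scale ratio.
11.6 ÷ 1.823³ = 11.6 ÷ 6.05843 ≈ 1.91

1.91pt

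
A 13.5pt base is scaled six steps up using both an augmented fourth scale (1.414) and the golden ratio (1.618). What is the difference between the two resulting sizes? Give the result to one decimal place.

134.3pt

Augmented fourth: 13.5 × 1.414⁶ = 107.902pt
Golden ratio: 13.5 × 1.618⁶ = 242.217pt
Difference: 242.217 − 107.902 = 134.315pt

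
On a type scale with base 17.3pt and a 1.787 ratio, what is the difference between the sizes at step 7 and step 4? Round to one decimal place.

Step 4: 17.3 × 1.787⁴ = 176.419pt
Step 7: 17.3 × 1.787⁷ = 1006.741pt
Difference: 1006.741 − 176.419 = 830.322pt

830.3pt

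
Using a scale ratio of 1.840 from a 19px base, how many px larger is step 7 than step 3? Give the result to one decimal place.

Step 3: 19.0 × 1.840³ = 118.361px
Step 7: 19.0 × 1.840⁷ = 1356.683px
Difference: 1356.683 − 118.361 = 1238.322px

1238.3px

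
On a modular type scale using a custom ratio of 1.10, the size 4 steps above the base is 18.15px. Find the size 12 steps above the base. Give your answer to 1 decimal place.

18.15 × 1.10⁸ = 18.15 × 2.14359 ≈ 38.906

38.9px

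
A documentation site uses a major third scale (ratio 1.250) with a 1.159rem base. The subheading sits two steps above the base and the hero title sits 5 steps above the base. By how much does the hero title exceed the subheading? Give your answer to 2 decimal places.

Step 2: 1.159 × 1.250² = 1.8109rem
Step 5: 1.159 × 1.250⁵ = 3.5370rem
Difference: 3.5370 − 1.8109 = 1.7261rem

1.73rem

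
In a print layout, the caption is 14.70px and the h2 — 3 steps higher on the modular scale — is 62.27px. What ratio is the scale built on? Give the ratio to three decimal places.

r³ = 62.27 / 14.70, so r = (62.27/14.70)^(1/3).
r = 4.2361^(1/3) ≈ 1.6180

1.618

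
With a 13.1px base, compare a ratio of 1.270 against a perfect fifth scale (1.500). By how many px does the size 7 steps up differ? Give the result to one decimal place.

At 1.270: 13.1 × 1.270⁷ = 69.807px
Perfect fifth: 13.1 × 1.500⁷ = 223.826px
Difference: 223.826 − 69.807 = 154.019px

154.0px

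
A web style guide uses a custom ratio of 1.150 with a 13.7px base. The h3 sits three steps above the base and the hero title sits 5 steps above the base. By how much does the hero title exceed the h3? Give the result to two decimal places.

6.72px

Step 3: 13.7 × 1.150³ = 20.8360px
Step 5: 13.7 × 1.150⁵ = 27.5556px
Difference: 27.5556 − 20.8360 = 6.7196px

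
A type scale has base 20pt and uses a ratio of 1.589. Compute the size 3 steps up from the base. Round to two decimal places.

20.0 × 1.589³ = 20.0 × 4.01210 ≈ 80.24

80.24pt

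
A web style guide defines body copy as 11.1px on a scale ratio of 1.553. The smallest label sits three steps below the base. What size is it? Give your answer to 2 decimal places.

2.96px

11.1 ÷ 1.553³ = 11.1 ÷ 3.74554 ≈ 2.96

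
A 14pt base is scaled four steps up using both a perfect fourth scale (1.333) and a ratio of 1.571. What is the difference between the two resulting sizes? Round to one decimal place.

41.1pt

Perfect fourth: 14.0 × 1.333⁴ = 44.203pt
At 1.571: 14.0 × 1.571⁴ = 85.277pt
Difference: 85.277 − 44.203 = 41.074pt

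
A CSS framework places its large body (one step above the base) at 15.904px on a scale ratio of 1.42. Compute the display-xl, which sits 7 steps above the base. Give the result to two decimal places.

130.39px

The gap is 7 − (1) = 6 steps, so the factor is 1.42^6.
15.904 × 1.42⁶ = 15.904 × 8.19842 ≈ 130.388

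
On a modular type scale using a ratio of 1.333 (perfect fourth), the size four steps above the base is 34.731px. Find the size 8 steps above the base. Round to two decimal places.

34.731 × 1.333⁴ = 34.731 × 3.15733 ≈ 109.657

109.66px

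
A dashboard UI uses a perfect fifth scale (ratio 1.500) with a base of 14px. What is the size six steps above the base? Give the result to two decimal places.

Every step multiplies by the scale ratio.
14.0 × 1.500⁶ = 14.0 × 11.39062 ≈ 159.47

159.47px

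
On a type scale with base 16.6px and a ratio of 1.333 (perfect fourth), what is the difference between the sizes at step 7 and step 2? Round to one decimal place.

94.6px

Step 2: 16.6 × 1.333² = 29.496px
Step 7: 16.6 × 1.333⁷ = 124.142px
Difference: 124.142 − 29.496 = 94.646px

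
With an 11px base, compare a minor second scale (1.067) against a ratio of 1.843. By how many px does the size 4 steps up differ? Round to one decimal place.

112.7px

Minor second: 11.0 × 1.067⁴ = 14.258px
At 1.843: 11.0 × 1.843⁴ = 126.909px
Difference: 126.909 − 14.258 = 112.651px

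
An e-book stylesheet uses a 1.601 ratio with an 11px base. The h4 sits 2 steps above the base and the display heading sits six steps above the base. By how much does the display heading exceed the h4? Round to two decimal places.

157.05px

Step 2: 11.0 × 1.601² = 28.1952px
Step 6: 11.0 × 1.601⁶ = 185.2425px
Difference: 185.2425 − 28.1952 = 157.0473px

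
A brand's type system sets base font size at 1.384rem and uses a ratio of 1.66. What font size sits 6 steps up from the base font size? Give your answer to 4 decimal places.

Every step multiplies by the scale ratio.
1.384 × 1.66⁶ = 1.384 × 20.92418 ≈ 28.9591

28.9591rem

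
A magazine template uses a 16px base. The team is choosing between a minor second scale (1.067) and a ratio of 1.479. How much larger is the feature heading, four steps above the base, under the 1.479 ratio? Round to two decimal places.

55.82px

Minor second: 16.0 × 1.067⁴ = 20.7385px
At 1.479: 16.0 × 1.479⁴ = 76.5584px
Difference: 76.5584 − 20.7385 = 55.8199px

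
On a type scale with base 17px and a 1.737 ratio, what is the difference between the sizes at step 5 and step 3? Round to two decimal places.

179.72px

Step 3: 17.0 × 1.737³ = 89.0940px
Step 5: 17.0 × 1.737⁵ = 268.8116px
Difference: 268.8116 − 89.0940 = 179.7176px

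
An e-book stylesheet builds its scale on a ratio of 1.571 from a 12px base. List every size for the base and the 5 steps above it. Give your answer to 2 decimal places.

12.00px, 18.85px, 29.62px, 46.53px, 73.09px, 114.83px

Step 0: 12px
Step 1: 12.0 × 1.571 = 18.85
Step 2: 12.0 × 1.571² = 29.62
Step 3: 12.0 × 1.571³ = 46.53
Step 4: 12.0 × 1.571⁴ = 73.09
Step 5: 12.0 × 1.571⁵ = 114.83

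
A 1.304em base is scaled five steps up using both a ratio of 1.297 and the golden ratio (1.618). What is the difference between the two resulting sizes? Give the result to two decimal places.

At 1.297: 1.304 × 1.297⁵ = 4.7861em
Golden ratio: 1.304 × 1.618⁵ = 14.4601em
Difference: 14.4601 − 4.7861 = 9.6740em

9.67em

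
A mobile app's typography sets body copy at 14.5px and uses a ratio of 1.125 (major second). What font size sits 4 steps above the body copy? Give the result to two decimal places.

23.23px

Each step on a modular scale multiplies by the ratio, so the size n steps from the base is base × ratioⁿ.
14.5 × 1.125⁴ = 14.5 × 1.60181 ≈ 23.23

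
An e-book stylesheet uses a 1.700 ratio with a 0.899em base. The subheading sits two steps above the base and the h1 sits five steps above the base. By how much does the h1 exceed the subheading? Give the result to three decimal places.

10.166em

Step 2: 0.899 × 1.700² = 2.59811em
Step 5: 0.899 × 1.700⁵ = 12.76451em
Difference: 12.76451 − 2.59811 = 10.16640em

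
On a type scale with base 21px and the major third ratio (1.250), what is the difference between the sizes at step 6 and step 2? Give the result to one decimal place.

Step 2: 21.0 × 1.250² = 32.812px
Step 6: 21.0 × 1.250⁶ = 80.109px
Difference: 80.109 − 32.812 = 47.297px

47.3px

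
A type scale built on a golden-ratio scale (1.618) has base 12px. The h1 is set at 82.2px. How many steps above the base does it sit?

1.618ⁿ = 82.2 / 12 = 6.8500
n = ln(6.8500) / ln(1.618) = 1.9242 / 0.4812 ≈ 4.00

4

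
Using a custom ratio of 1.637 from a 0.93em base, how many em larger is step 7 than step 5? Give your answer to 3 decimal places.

18.364em

Step 5: 0.93 × 1.637⁵ = 10.93267em
Step 7: 0.93 × 1.637⁷ = 29.29704em
Difference: 29.29704 − 10.93267 = 18.36437em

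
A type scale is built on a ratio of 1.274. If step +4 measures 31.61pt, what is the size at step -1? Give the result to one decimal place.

The gap is -1 − (4) = -5 steps, so the factor is 1.274^-5.
31.61 ÷ 1.274⁵ = 31.61 ÷ 3.35619 ≈ 9.418

9.4pt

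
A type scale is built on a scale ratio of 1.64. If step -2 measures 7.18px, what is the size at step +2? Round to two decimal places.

51.94px

7.18 × 1.64⁴ = 7.18 × 7.23395 ≈ 51.940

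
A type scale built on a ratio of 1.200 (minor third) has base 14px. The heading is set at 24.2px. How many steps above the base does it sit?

3

1.200ⁿ = 24.2 / 14 = 1.7286
n = ln(1.7286) / ln(1.200) = 0.5473 / 0.1823 ≈ 3.00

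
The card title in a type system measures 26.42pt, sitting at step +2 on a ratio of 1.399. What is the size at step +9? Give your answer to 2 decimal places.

277.11pt

Moving from step +2 to step +9 is 7 steps up, so multiply by r⁷.
26.42 × 1.399⁷ = 26.42 × 10.48876 ≈ 277.113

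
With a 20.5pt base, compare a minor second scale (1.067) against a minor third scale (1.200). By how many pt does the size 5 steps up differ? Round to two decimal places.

22.66pt

Minor second: 20.5 × 1.067⁵ = 28.3515pt
Minor third: 20.5 × 1.200⁵ = 51.0106pt
Difference: 51.0106 − 28.3515 = 22.6591pt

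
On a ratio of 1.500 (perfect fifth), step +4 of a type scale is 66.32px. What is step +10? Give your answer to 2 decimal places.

66.32 × 1.500⁶ = 66.32 × 11.39062 ≈ 755.426

755.43px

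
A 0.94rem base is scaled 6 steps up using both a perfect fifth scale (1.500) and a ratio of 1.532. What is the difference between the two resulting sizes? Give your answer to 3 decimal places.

1.446rem

Perfect fifth: 0.94 × 1.500⁶ = 10.70719rem
At 1.532: 0.94 × 1.532⁶ = 12.15291rem
Difference: 12.15291 − 10.70719 = 1.44572rem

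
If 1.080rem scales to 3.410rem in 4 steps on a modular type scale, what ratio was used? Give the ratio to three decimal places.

1.333

The ratio satisfies 1.080 × r⁴ = 3.410, so r = (3.410 / 1.080)^(1/4).
r = 3.1574^(1/4) ≈ 1.3330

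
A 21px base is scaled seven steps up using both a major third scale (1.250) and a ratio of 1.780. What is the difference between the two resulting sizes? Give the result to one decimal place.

Major third: 21.0 × 1.250⁷ = 100.136px
At 1.780: 21.0 × 1.780⁷ = 1188.938px
Difference: 1188.938 − 100.136 = 1088.802px

1088.8px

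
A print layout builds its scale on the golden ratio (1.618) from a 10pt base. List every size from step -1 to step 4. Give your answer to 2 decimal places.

Step -1: 10.0 ÷ 1.618 = 6.18
Step 0: 10pt
Step 1: 10.0 × 1.618 = 16.18
Step 2: 10.0 × 1.618² = 26.18
Step 3: 10.0 × 1.618³ = 42.36
Step 4: 10.0 × 1.618⁴ = 68.54

6.18pt, 10.00pt, 16.18pt, 26.18pt, 42.36pt, 68.54pt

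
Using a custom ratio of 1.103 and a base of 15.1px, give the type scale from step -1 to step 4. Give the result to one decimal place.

Step -1: 15.1 ÷ 1.103 = 13.7
Step 0: 15.1px
Step 1: 15.1 × 1.103 = 16.7
Step 2: 15.1 × 1.103² = 18.4
Step 3: 15.1 × 1.103³ = 20.3
Step 4: 15.1 × 1.103⁴ = 22.4

13.7px, 15.1px, 16.7px, 18.4px, 20.3px, 22.4px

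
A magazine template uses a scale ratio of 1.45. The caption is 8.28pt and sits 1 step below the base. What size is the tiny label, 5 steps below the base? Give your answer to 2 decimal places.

1.87pt

The gap is -5 − (-1) = -4 steps, so the factor is 1.45^-4.
8.28 ÷ 1.45⁴ = 8.28 ÷ 4.42051 ≈ 1.873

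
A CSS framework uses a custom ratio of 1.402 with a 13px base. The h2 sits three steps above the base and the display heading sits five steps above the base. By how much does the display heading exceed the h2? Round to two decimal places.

Step 3: 13.0 × 1.402³ = 35.8251px
Step 5: 13.0 × 1.402⁵ = 70.4180px
Difference: 70.4180 − 35.8251 = 34.5929px

34.59px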